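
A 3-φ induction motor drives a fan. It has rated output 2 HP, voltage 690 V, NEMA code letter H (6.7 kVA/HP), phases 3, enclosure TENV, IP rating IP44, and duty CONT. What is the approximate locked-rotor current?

S_LR = 6.7 × 2 = 13.4 kVA
I_LR = S_LR/(√3·V_L) = 13400/(1.732×690) = 11.2 A

11.2 A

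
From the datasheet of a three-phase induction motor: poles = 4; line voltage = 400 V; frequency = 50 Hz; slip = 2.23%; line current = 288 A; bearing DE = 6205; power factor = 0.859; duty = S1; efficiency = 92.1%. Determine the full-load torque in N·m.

P_in = √3·V·I·cosφ = 1.732 × 400 × 288 × 0.859 = 171393 W
P_out = η·P_in = 0.921 × 171393 = 157853 W
n_s = 120×50/4 = 1500 rpm; n = 1500×(1−0.0223) = 1467 rpm
ω = 2π×1467/60 = 153.6 rad/s
τ = P_out/ω = 157853/153.6 = 1030 N·m

1030 N·m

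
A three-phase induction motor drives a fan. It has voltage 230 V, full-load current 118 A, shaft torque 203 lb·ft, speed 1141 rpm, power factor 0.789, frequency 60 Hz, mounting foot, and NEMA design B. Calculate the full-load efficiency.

τ = 203 lb·ft × 1.356 = 275.3 N·m
ω = 2π × 1141/60 = 119.5 rad/s; P_out = τω = 275.3 × 119.5 = 32898 W
P_in = √3·V_L·I_L·cosφ = 1.732 × 230 × 118 × 0.789 = 37088 W
η = P_out / P_in = 32898 / 37088 = 0.887 = 88.7%

88.7 %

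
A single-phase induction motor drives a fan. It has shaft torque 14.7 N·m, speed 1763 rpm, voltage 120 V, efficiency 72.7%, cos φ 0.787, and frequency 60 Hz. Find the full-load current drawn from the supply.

39.5 A

ω = 2π×1763/60 = 184.6 rad/s; P_out = τω = 14.7 × 184.6 = 2714 W
P_in = P_out / η = 2714 / 0.727 = 3733 W
I = P_in / (V·cosφ) = 3733 / (120 × 0.787) = 39.5 A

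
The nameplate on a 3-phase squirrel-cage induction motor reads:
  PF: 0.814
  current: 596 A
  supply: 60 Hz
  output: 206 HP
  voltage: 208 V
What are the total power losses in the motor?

21100 W

P_in = √3·V·I·cosφ = 1.732×208×596×0.814 = 174776 W
P_out = 206×746 = 153676 W
Losses = P_in − P_out = 174776 − 153676 = 21100 W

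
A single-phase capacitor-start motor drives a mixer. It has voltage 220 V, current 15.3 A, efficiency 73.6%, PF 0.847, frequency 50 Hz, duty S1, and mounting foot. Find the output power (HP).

P_in = V·I·cosφ = 220 × 15.3 × 0.847 = 2851 W
P_out = η·P_in = 0.736 × 2851 = 2098 W
= 2098/746 = 2.81 HP

2.81 HP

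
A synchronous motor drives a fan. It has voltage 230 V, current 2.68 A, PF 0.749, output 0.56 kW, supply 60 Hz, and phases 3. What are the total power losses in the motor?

240 W

P_in = √3·V·I·cosφ = 1.732×230×2.68×0.749 = 800 W
P_out = 560 W
Losses = P_in − P_out = 800 − 560 = 240 W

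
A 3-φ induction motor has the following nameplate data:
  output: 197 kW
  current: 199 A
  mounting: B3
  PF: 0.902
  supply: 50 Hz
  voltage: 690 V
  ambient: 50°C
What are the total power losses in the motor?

17.5 kW

P_in = √3·V·I·cosφ = 1.732×690×199×0.902 = 214514 W
P_out = 197000 W
Losses = P_in − P_out = 214514 − 197000 = 17514 W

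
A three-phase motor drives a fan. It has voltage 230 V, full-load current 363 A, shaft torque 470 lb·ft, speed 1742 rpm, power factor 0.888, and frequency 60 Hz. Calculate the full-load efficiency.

τ = 470 lb·ft × 1.356 = 637.3 N·m
ω = 2π × 1742/60 = 182.4 rad/s; P_out = τω = 637.3 × 182.4 = 116244 W
P_in = √3·V_L·I_L·cosφ = 1.732 × 230 × 363 × 0.888 = 128409 W
η = P_out / P_in = 116244 / 128409 = 0.905 = 90.5%

90.5 %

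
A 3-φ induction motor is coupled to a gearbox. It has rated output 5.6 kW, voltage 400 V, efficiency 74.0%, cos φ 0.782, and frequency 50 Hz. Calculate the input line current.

14 A

P_out = 5.6 kW = 5600 W
P_in = P_out / η = 5600 / 0.740 = 7568 W
I_L = P_in / (√3·V_L·cosφ) = 7568 / (1.732 × 400 × 0.782) = 14 A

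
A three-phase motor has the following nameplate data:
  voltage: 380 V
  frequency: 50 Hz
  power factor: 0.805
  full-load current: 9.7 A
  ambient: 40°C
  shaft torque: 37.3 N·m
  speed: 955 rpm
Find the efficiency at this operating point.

72.6 %

ω = 2π × 955/60 = 100 rad/s; P_out = τω = 37.3 × 100 = 3730 W
P_in = √3·V_L·I_L·cosφ = 1.732 × 380 × 9.7 × 0.805 = 5139 W
η = P_out / P_in = 3730 / 5139 = 0.726 = 72.6%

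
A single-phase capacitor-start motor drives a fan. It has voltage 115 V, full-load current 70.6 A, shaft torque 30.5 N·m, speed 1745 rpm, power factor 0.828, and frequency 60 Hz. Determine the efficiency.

82.9 %

ω = 2π × 1745/60 = 182.7 rad/s; P_out = τω = 30.5 × 182.7 = 5572 W
P_in = V·I·cosφ = 115 × 70.6 × 0.828 = 6723 W
η = P_out / P_in = 5572 / 6723 = 0.829 = 82.9%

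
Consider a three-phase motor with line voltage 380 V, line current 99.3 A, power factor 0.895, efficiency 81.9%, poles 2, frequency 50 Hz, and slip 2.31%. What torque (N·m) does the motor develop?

156 N·m

P_in = √3·V·I·cosφ = 1.732 × 380 × 99.3 × 0.895 = 58493 W
P_out = η·P_in = 0.819 × 58493 = 47906 W
n_s = 120×50/2 = 3000 rpm; n = 3000×(1−0.0231) = 2931 rpm
ω = 2π×2931/60 = 306.9 rad/s
τ = P_out/ω = 47906/306.9 = 156 N·m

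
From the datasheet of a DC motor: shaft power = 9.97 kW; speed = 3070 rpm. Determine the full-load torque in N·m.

ω = 2π × 3070/60 = 321.5 rad/s
τ = P/ω = 9970/321.5 = 31 N·m

31 N·m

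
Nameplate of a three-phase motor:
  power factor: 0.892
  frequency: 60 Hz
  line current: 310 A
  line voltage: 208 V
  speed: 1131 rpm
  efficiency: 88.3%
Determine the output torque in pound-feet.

548 lb·ft

P_in = √3·V·I·cosφ = 1.732 × 208 × 310 × 0.892 = 99618 W
P_out = η·P_in = 0.883 × 99618 = 87963 W
n = 1131 rpm
ω = 2π×1131/60 = 118.4 rad/s
τ = P_out/ω = 87963/118.4 = 742.9 N·m
In lb·ft: 742.9/1.356 = 548 lb·ft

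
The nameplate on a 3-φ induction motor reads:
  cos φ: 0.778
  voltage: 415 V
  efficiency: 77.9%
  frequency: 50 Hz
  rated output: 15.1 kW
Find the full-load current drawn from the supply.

34.7 A

P_out = 15.1 kW = 15100 W
P_in = P_out / η = 15100 / 0.779 = 19384 W
I_L = P_in / (√3·V_L·cosφ) = 19384 / (1.732 × 415 × 0.778) = 34.7 A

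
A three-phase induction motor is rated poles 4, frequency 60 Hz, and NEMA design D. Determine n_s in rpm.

1800 rpm

n_s = 120f/p = 120×60/4 = 1800 rpm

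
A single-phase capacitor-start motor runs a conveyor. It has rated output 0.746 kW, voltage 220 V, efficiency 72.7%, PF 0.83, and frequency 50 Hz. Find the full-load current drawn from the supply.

5.62 A

P_out = 0.746 kW = 746 W
P_in = P_out / η = 746 / 0.727 = 1026 W
I = P_in / (V·cosφ) = 1026 / (220 × 0.83) = 5.62 A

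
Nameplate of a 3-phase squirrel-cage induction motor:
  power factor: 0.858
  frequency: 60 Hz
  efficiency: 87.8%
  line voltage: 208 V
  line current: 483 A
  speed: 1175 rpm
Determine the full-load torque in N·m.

1070 N·m

P_in = √3·V·I·cosφ = 1.732 × 208 × 483 × 0.858 = 149295 W
P_out = η·P_in = 0.878 × 149295 = 131081 W
n = 1175 rpm
ω = 2π×1175/60 = 123 rad/s
τ = P_out/ω = 131081/123 = 1070 N·m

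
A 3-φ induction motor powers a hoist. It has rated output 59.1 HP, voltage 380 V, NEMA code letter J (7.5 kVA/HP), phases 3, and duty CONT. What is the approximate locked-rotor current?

S_LR = 7.5 × 59.1 = 443.25 kVA
I_LR = S_LR/(√3·V_L) = 443250/(1.732×380) = 673 A

673 A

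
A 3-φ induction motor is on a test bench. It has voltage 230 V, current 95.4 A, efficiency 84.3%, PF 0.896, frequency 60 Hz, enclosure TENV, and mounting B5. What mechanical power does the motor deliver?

P_in = √3·V·I·cosφ = 1.732 × 230 × 95.4 × 0.896 = 34051 W
P_out = η·P_in = 0.843 × 34051 = 28705 W

28.7 kW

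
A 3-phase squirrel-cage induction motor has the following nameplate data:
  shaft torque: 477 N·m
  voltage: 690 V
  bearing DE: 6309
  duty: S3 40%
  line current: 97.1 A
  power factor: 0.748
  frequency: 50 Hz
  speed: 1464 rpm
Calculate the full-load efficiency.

ω = 2π × 1464/60 = 153.3 rad/s; P_out = τω = 477 × 153.3 = 73124 W
P_in = √3·V_L·I_L·cosφ = 1.732 × 690 × 97.1 × 0.748 = 86800 W
η = P_out / P_in = 73124 / 86800 = 0.842 = 84.2%

84.2 %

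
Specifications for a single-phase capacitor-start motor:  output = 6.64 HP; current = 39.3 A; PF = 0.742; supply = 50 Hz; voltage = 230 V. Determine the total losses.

P_in = V·I·cosφ = 230×39.3×0.742 = 6707 W
P_out = 6.64×746 = 4953 W
Losses = P_in − P_out = 6707 − 4953 = 1754 W

1.75 kW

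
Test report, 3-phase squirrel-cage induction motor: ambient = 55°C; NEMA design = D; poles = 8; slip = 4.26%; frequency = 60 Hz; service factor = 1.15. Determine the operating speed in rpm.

862 rpm

n_s = 120f/p = 120×60/8 = 900 rpm
n = n_s(1 − s) = 900 × (1 − 0.0426) = 862 rpm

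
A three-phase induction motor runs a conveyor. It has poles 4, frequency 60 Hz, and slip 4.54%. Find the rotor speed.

n_s = 120f/p = 120×60/4 = 1800 rpm
n = n_s(1 − s) = 1800 × (1 − 0.0454) = 1718 rpm

1718 rpm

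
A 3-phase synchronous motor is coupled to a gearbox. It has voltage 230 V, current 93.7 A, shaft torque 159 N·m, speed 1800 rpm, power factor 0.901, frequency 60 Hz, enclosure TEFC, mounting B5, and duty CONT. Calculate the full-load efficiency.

89.1 %

ω = 2π × 1800/60 = 188.5 rad/s; P_out = τω = 159 × 188.5 = 29972 W
P_in = √3·V_L·I_L·cosφ = 1.732 × 230 × 93.7 × 0.901 = 33631 W
η = P_out / P_in = 29972 / 33631 = 0.891 = 89.1%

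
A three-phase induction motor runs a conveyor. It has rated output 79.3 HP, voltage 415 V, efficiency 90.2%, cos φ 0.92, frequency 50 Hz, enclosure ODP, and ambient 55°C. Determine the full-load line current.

P_out = 79.3 × 746 = 59158 W
P_in = P_out / η = 59158 / 0.902 = 65585 W
I_L = P_in / (√3·V_L·cosφ) = 65585 / (1.732 × 415 × 0.92) = 99.2 A

99.2 A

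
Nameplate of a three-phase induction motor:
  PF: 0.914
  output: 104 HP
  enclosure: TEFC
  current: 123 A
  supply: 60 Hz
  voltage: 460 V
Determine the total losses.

12000 W

P_in = √3·V·I·cosφ = 1.732×460×123×0.914 = 89569 W
P_out = 104×746 = 77584 W
Losses = P_in − P_out = 89569 − 77584 = 11985 W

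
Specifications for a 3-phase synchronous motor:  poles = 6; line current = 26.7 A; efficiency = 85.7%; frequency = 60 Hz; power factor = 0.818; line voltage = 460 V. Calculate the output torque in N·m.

P_in = √3·V·I·cosφ = 1.732 × 460 × 26.7 × 0.818 = 17401 W
P_out = η·P_in = 0.857 × 17401 = 14913 W
n = n_s = 120×60/6 = 1200 rpm (synchronous)
ω = 2π×1200/60 = 125.7 rad/s
τ = P_out/ω = 14913/125.7 = 119 N·m

119 N·m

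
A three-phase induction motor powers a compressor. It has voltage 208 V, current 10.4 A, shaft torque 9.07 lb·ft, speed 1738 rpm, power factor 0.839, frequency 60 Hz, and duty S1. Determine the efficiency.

τ = 9.07 lb·ft × 1.356 = 12.3 N·m
ω = 2π × 1738/60 = 182 rad/s; P_out = τω = 12.3 × 182 = 2239 W
P_in = √3·V_L·I_L·cosφ = 1.732 × 208 × 10.4 × 0.839 = 3143 W
η = P_out / P_in = 2239 / 3143 = 0.712 = 71.2%

71.2 %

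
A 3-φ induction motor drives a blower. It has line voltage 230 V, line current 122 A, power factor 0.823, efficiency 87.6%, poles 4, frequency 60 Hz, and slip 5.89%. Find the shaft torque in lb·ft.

P_in = √3·V·I·cosφ = 1.732 × 230 × 122 × 0.823 = 39998 W
P_out = η·P_in = 0.876 × 39998 = 35038 W
n_s = 120×60/4 = 1800 rpm; n = 1800×(1−0.0589) = 1694 rpm
ω = 2π×1694/60 = 177.4 rad/s
τ = P_out/ω = 35038/177.4 = 197.5 N·m
In lb·ft: 197.5/1.356 = 146 lb·ft

146 lb·ft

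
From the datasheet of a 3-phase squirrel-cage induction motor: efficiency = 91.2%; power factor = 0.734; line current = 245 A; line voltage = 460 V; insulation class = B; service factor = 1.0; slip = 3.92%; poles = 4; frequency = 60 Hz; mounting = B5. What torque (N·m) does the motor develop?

722 N·m

P_in = √3·V·I·cosφ = 1.732 × 460 × 245 × 0.734 = 143274 W
P_out = η·P_in = 0.912 × 143274 = 130666 W
n_s = 120×60/4 = 1800 rpm; n = 1800×(1−0.0392) = 1729 rpm
ω = 2π×1729/60 = 181.1 rad/s
τ = P_out/ω = 130666/181.1 = 722 N·m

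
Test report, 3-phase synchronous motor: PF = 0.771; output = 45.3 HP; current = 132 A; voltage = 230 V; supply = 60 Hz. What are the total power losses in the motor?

6750 W

P_in = √3·V·I·cosφ = 1.732×230×132×0.771 = 40542 W
P_out = 45.3×746 = 33794 W
Losses = P_in − P_out = 40542 − 33794 = 6748 W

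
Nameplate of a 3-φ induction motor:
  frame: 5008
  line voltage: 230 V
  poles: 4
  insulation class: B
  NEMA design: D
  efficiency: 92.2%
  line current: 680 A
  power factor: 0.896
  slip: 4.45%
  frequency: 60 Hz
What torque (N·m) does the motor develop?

P_in = √3·V·I·cosφ = 1.732 × 230 × 680 × 0.896 = 242713 W
P_out = η·P_in = 0.922 × 242713 = 223781 W
n_s = 120×60/4 = 1800 rpm; n = 1800×(1−0.0445) = 1720 rpm
ω = 2π×1720/60 = 180.1 rad/s
τ = P_out/ω = 223781/180.1 = 1240 N·m

1240 N·m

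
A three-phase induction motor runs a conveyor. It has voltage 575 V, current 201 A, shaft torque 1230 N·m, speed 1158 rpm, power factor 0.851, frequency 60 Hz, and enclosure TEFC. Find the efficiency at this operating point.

87.6 %

ω = 2π × 1158/60 = 121.3 rad/s; P_out = τω = 1230 × 121.3 = 149199 W
P_in = √3·V_L·I_L·cosφ = 1.732 × 575 × 201 × 0.851 = 170350 W
η = P_out / P_in = 149199 / 170350 = 0.876 = 87.6%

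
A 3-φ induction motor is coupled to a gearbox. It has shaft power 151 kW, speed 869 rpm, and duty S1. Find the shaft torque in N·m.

ω = 2π × 869/60 = 91 rad/s
τ = P/ω = 151000/91 = 1660 N·m

1660 N·m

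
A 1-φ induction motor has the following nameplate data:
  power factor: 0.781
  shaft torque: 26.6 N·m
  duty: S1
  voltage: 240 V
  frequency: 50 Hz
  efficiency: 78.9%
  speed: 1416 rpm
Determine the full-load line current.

26.7 A

ω = 2π×1416/60 = 148.3 rad/s; P_out = τω = 26.6 × 148.3 = 3945 W
P_in = P_out / η = 3945 / 0.789 = 5000 W
I = P_in / (V·cosφ) = 5000 / (240 × 0.781) = 26.7 A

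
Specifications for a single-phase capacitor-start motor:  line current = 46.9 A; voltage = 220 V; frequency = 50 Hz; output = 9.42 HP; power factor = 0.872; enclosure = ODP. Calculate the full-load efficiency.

P_out = 9.42 × 746 = 7027 W
P_in = V·I·cosφ = 220 × 46.9 × 0.872 = 8997 W
η = P_out / P_in = 7027 / 8997 = 0.781 = 78.1%

78.1 %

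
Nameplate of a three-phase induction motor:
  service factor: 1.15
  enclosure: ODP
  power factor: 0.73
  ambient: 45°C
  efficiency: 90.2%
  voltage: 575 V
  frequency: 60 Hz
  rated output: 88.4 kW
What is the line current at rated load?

P_out = 88.4 kW = 88400 W
P_in = P_out / η = 88400 / 0.902 = 98004 W
I_L = P_in / (√3·V_L·cosφ) = 98004 / (1.732 × 575 × 0.73) = 135 A

135 A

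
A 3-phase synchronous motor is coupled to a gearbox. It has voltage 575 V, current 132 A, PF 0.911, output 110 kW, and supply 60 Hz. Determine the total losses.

P_in = √3·V·I·cosφ = 1.732×575×132×0.911 = 119759 W
P_out = 110000 W
Losses = P_in − P_out = 119759 − 110000 = 9759 W

9.76 kW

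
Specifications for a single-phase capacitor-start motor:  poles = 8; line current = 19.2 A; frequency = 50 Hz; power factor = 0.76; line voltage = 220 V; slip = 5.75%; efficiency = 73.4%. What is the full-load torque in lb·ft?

23.5 lb·ft

P_in = V·I·cosφ = 220 × 19.2 × 0.76 = 3210 W
P_out = η·P_in = 0.734 × 3210 = 2356 W
n_s = 120×50/8 = 750 rpm; n = 750×(1−0.0575) = 707 rpm
ω = 2π×707/60 = 74.04 rad/s
τ = P_out/ω = 2356/74.04 = 31.82 N·m
In lb·ft: 31.82/1.356 = 23.5 lb·ft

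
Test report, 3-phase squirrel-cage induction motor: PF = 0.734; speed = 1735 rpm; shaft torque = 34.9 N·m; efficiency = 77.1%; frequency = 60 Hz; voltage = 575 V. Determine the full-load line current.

11.3 A

ω = 2π×1735/60 = 181.7 rad/s; P_out = τω = 34.9 × 181.7 = 6341 W
P_in = P_out / η = 6341 / 0.771 = 8224 W
I_L = P_in / (√3·V_L·cosφ) = 8224 / (1.732 × 575 × 0.734) = 11.3 A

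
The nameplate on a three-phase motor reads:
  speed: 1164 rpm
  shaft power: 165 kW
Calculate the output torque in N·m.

ω = 2π × 1164/60 = 121.9 rad/s
τ = P/ω = 165000/121.9 = 1350 N·m

1350 N·m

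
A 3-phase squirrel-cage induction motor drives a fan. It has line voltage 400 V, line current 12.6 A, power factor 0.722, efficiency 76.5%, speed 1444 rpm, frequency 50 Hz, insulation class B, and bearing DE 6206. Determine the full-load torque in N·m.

31.9 N·m

P_in = √3·V·I·cosφ = 1.732 × 400 × 12.6 × 0.722 = 6303 W
P_out = η·P_in = 0.765 × 6303 = 4822 W
n = 1444 rpm
ω = 2π×1444/60 = 151.2 rad/s
τ = P_out/ω = 4822/151.2 = 31.9 N·m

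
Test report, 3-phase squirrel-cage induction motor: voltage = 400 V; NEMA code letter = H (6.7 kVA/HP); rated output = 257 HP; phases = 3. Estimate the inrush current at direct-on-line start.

S_LR = 6.7 × 257 = 1721.9 kVA
I_LR = S_LR/(√3·V_L) = 1721900/(1.732×400) = 2490 A

2490 A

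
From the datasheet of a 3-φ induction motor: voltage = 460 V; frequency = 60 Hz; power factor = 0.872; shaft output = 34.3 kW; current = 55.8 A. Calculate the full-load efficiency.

88.5 %

P_out = 34.3 kW = 34300 W
P_in = √3·V_L·I_L·cosφ = 1.732 × 460 × 55.8 × 0.872 = 38766 W
η = P_out / P_in = 34300 / 38766 = 0.885 = 88.5%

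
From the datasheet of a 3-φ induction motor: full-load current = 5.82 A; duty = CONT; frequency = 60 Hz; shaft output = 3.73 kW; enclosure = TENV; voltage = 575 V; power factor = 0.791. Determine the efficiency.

P_out = 3.73 kW = 3730 W
P_in = √3·V_L·I_L·cosφ = 1.732 × 575 × 5.82 × 0.791 = 4585 W
η = P_out / P_in = 3730 / 4585 = 0.814 = 81.4%

81.4 %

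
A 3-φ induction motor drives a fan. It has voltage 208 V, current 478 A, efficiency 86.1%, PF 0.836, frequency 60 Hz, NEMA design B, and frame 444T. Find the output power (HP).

P_in = √3·V·I·cosφ = 1.732 × 208 × 478 × 0.836 = 143961 W
P_out = η·P_in = 0.861 × 143961 = 123950 W
= 123950/746 = 166 HP

166 HP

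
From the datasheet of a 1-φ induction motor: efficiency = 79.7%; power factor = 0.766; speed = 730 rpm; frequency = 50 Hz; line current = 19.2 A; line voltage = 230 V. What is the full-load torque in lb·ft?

P_in = V·I·cosφ = 230 × 19.2 × 0.766 = 3383 W
P_out = η·P_in = 0.797 × 3383 = 2696 W
n = 730 rpm
ω = 2π×730/60 = 76.45 rad/s
τ = P_out/ω = 2696/76.45 = 35.26 N·m
In lb·ft: 35.26/1.356 = 26 lb·ft

26 lb·ft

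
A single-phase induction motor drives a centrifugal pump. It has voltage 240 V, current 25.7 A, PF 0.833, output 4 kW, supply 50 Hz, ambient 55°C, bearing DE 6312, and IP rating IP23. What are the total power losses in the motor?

P_in = V·I·cosφ = 240×25.7×0.833 = 5138 W
P_out = 4000 W
Losses = P_in − P_out = 5138 − 4000 = 1138 W

1.14 kW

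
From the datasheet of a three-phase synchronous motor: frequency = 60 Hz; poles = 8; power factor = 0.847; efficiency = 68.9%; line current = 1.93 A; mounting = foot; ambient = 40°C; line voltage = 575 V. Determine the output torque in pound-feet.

P_in = √3·V·I·cosφ = 1.732 × 575 × 1.93 × 0.847 = 1628 W
P_out = η·P_in = 0.689 × 1628 = 1122 W
n = n_s = 120×60/8 = 900 rpm (synchronous)
ω = 2π×900/60 = 94.25 rad/s
τ = P_out/ω = 1122/94.25 = 11.9 N·m
In lb·ft: 11.9/1.356 = 8.78 lb·ft

8.78 lb·ft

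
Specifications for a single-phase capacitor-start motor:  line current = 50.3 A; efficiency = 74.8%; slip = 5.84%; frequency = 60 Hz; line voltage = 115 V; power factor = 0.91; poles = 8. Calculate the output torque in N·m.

P_in = V·I·cosφ = 115 × 50.3 × 0.91 = 5264 W
P_out = η·P_in = 0.748 × 5264 = 3937 W
n_s = 120×60/8 = 900 rpm; n = 900×(1−0.0584) = 847 rpm
ω = 2π×847/60 = 88.7 rad/s
τ = P_out/ω = 3937/88.7 = 44.4 N·m

44.4 N·m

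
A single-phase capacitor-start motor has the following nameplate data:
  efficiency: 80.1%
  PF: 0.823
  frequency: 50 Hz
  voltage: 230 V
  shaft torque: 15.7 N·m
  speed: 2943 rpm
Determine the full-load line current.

31.9 A

ω = 2π×2943/60 = 308.2 rad/s; P_out = τω = 15.7 × 308.2 = 4839 W
P_in = P_out / η = 4839 / 0.801 = 6041 W
I = P_in / (V·cosφ) = 6041 / (230 × 0.823) = 31.9 A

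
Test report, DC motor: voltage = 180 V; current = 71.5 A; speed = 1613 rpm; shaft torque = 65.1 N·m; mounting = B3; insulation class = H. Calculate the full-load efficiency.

85.4 %

ω = 2π × 1613/60 = 168.9 rad/s; P_out = τω = 65.1 × 168.9 = 10995 W
P_in = V·I = 180 × 71.5 = 12870 W
η = P_out / P_in = 10995 / 12870 = 0.854 = 85.4%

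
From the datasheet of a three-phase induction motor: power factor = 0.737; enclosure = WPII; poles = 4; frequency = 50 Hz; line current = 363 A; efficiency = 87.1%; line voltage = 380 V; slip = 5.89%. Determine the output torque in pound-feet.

P_in = √3·V·I·cosφ = 1.732 × 380 × 363 × 0.737 = 176078 W
P_out = η·P_in = 0.871 × 176078 = 153364 W
n_s = 120×50/4 = 1500 rpm; n = 1500×(1−0.0589) = 1412 rpm
ω = 2π×1412/60 = 147.9 rad/s
τ = P_out/ω = 153364/147.9 = 1037 N·m
In lb·ft: 1037/1.356 = 765 lb·ft

765 lb·ft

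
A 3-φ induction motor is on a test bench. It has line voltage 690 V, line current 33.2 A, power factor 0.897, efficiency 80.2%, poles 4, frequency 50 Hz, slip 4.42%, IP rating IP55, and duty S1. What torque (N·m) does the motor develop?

190 N·m

P_in = √3·V·I·cosφ = 1.732 × 690 × 33.2 × 0.897 = 35590 W
P_out = η·P_in = 0.802 × 35590 = 28543 W
n_s = 120×50/4 = 1500 rpm; n = 1500×(1−0.0442) = 1434 rpm
ω = 2π×1434/60 = 150.2 rad/s
τ = P_out/ω = 28543/150.2 = 190 N·m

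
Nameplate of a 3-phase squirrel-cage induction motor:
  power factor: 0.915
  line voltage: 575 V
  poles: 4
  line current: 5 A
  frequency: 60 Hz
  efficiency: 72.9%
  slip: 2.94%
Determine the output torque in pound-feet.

13.4 lb·ft

P_in = √3·V·I·cosφ = 1.732 × 575 × 5 × 0.915 = 4556 W
P_out = η·P_in = 0.729 × 4556 = 3321 W
n_s = 120×60/4 = 1800 rpm; n = 1800×(1−0.0294) = 1747 rpm
ω = 2π×1747/60 = 182.9 rad/s
τ = P_out/ω = 3321/182.9 = 18.16 N·m
In lb·ft: 18.16/1.356 = 13.4 lb·ft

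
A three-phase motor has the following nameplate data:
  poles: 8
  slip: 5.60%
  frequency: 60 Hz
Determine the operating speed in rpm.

n_s = 120f/p = 120×60/8 = 900 rpm
n = n_s(1 − s) = 900 × (1 − 0.056) = 850 rpm

850 rpm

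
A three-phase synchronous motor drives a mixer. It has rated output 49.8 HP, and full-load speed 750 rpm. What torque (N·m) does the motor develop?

P_out = 49.8 × 746 = 37151 W
ω = 2π × 750/60 = 78.54 rad/s
τ = P_out/ω = 37151/78.54 = 473 N·m

473 N·m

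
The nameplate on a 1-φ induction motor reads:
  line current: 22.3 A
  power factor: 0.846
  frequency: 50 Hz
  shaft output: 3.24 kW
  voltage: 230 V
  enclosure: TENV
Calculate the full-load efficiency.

74.7 %

P_out = 3.24 kW = 3240 W
P_in = V·I·cosφ = 230 × 22.3 × 0.846 = 4339 W
η = P_out / P_in = 3240 / 4339 = 0.747 = 74.7%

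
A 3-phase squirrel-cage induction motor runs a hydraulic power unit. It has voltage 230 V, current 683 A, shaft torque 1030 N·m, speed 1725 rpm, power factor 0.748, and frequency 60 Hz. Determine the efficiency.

91.4 %

ω = 2π × 1725/60 = 180.6 rad/s; P_out = τω = 1030 × 180.6 = 186018 W
P_in = √3·V_L·I_L·cosφ = 1.732 × 230 × 683 × 0.748 = 203516 W
η = P_out / P_in = 186018 / 203516 = 0.914 = 91.4%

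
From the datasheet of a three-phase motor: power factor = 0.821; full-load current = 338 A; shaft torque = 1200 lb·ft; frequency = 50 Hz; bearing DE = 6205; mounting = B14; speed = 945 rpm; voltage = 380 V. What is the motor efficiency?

τ = 1200 lb·ft × 1.356 = 1627 N·m
ω = 2π × 945/60 = 98.96 rad/s; P_out = τω = 1627 × 98.96 = 161008 W
P_in = √3·V_L·I_L·cosφ = 1.732 × 380 × 338 × 0.821 = 182638 W
η = P_out / P_in = 161008 / 182638 = 0.882 = 88.2%

88.2 %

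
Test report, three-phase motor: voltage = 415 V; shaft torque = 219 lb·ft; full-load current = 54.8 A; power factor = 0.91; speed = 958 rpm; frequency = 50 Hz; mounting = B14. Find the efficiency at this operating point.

τ = 219 lb·ft × 1.356 = 297 N·m
ω = 2π × 958/60 = 100.3 rad/s; P_out = τω = 297 × 100.3 = 29789 W
P_in = √3·V_L·I_L·cosφ = 1.732 × 415 × 54.8 × 0.91 = 35844 W
η = P_out / P_in = 29789 / 35844 = 0.831 = 83.1%

83.1 %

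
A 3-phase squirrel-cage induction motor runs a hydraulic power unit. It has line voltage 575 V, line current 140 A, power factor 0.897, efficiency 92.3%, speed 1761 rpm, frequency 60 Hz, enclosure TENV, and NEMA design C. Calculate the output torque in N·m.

P_in = √3·V·I·cosφ = 1.732 × 575 × 140 × 0.897 = 125065 W
P_out = η·P_in = 0.923 × 125065 = 115435 W
n = 1761 rpm
ω = 2π×1761/60 = 184.4 rad/s
τ = P_out/ω = 115435/184.4 = 626 N·m

626 N·m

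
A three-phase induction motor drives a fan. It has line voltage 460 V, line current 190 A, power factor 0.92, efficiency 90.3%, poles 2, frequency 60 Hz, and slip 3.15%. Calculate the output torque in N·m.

344 N·m

P_in = √3·V·I·cosφ = 1.732 × 460 × 190 × 0.92 = 139267 W
P_out = η·P_in = 0.903 × 139267 = 125758 W
n_s = 120×60/2 = 3600 rpm; n = 3600×(1−0.0315) = 3487 rpm
ω = 2π×3487/60 = 365.2 rad/s
τ = P_out/ω = 125758/365.2 = 344 N·m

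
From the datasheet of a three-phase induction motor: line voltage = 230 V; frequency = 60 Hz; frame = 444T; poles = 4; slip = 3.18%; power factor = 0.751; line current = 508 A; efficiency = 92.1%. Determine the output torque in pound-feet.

566 lb·ft

P_in = √3·V·I·cosφ = 1.732 × 230 × 508 × 0.751 = 151978 W
P_out = η·P_in = 0.921 × 151978 = 139972 W
n_s = 120×60/4 = 1800 rpm; n = 1800×(1−0.0318) = 1743 rpm
ω = 2π×1743/60 = 182.5 rad/s
τ = P_out/ω = 139972/182.5 = 767 N·m
In lb·ft: 767/1.356 = 566 lb·ft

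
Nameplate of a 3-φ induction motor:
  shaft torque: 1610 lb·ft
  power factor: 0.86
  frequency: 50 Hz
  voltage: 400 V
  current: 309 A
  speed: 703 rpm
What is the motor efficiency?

87.3 %

τ = 1610 lb·ft × 1.356 = 2183 N·m
ω = 2π × 703/60 = 73.62 rad/s; P_out = τω = 2183 × 73.62 = 160712 W
P_in = √3·V_L·I_L·cosφ = 1.732 × 400 × 309 × 0.86 = 184105 W
η = P_out / P_in = 160712 / 184105 = 0.873 = 87.3%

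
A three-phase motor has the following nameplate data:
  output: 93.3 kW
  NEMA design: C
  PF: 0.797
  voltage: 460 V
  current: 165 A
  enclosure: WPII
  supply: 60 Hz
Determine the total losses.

P_in = √3·V·I·cosφ = 1.732×460×165×0.797 = 104773 W
P_out = 93300 W
Losses = P_in − P_out = 104773 − 93300 = 11473 W

11.5 kW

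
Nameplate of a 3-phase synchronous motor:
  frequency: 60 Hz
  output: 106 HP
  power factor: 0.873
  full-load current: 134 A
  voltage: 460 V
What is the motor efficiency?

P_out = 106 × 746 = 79076 W
P_in = √3·V_L·I_L·cosφ = 1.732 × 460 × 134 × 0.873 = 93202 W
η = P_out / P_in = 79076 / 93202 = 0.848 = 84.8%

84.8 %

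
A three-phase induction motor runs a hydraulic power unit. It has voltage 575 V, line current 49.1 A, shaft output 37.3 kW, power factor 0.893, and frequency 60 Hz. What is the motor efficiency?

P_out = 37.3 kW = 37300 W
P_in = √3·V_L·I_L·cosφ = 1.732 × 575 × 49.1 × 0.893 = 43667 W
η = P_out / P_in = 37300 / 43667 = 0.854 = 85.4%

85.4 %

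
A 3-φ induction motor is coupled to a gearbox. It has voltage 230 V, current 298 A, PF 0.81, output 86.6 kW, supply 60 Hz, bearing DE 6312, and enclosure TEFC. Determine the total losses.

9560 W

P_in = √3·V·I·cosφ = 1.732×230×298×0.81 = 96156 W
P_out = 86600 W
Losses = P_in − P_out = 96156 − 86600 = 9556 W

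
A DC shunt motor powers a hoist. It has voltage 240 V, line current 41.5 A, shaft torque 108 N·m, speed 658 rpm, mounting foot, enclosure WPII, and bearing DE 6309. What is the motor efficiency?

ω = 2π × 658/60 = 68.91 rad/s; P_out = τω = 108 × 68.91 = 7442 W
P_in = V·I = 240 × 41.5 = 9960 W
η = P_out / P_in = 7442 / 9960 = 0.747 = 74.7%

74.7 %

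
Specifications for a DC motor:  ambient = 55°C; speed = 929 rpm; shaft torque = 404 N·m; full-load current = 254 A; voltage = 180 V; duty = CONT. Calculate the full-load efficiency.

ω = 2π × 929/60 = 97.28 rad/s; P_out = τω = 404 × 97.28 = 39301 W
P_in = V·I = 180 × 254 = 45720 W
η = P_out / P_in = 39301 / 45720 = 0.860 = 86.0%

86.0 %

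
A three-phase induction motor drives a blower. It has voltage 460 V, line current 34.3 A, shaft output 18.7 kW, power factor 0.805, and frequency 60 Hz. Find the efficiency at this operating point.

P_out = 18.7 kW = 18700 W
P_in = √3·V_L·I_L·cosφ = 1.732 × 460 × 34.3 × 0.805 = 21999 W
η = P_out / P_in = 18700 / 21999 = 0.850 = 85.0%

85.0 %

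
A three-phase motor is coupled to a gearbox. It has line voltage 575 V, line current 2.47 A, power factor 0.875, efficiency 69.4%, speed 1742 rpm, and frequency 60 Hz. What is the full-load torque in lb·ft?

P_in = √3·V·I·cosφ = 1.732 × 575 × 2.47 × 0.875 = 2152 W
P_out = η·P_in = 0.694 × 2152 = 1493 W
n = 1742 rpm
ω = 2π×1742/60 = 182.4 rad/s
τ = P_out/ω = 1493/182.4 = 8.185 N·m
In lb·ft: 8.185/1.356 = 6.04 lb·ft

6.04 lb·ft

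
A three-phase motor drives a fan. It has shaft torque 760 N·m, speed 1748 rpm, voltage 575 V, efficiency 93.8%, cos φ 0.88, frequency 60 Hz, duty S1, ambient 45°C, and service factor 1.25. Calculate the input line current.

ω = 2π×1748/60 = 183.1 rad/s; P_out = τω = 760 × 183.1 = 139156 W
P_in = P_out / η = 139156 / 0.938 = 148354 W
I_L = P_in / (√3·V_L·cosφ) = 148354 / (1.732 × 575 × 0.88) = 169 A

169 A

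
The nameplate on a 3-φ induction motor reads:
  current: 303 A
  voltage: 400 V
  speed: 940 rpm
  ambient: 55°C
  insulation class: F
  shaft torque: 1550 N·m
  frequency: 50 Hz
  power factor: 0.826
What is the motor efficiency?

ω = 2π × 940/60 = 98.44 rad/s; P_out = τω = 1550 × 98.44 = 152582 W
P_in = √3·V_L·I_L·cosφ = 1.732 × 400 × 303 × 0.826 = 173393 W
η = P_out / P_in = 152582 / 173393 = 0.880 = 88.0%

88.0 %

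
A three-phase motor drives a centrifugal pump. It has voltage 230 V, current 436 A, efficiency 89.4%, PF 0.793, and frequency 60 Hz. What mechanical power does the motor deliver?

P_in = √3·V·I·cosφ = 1.732 × 230 × 436 × 0.793 = 137732 W
P_out = η·P_in = 0.894 × 137732 = 123132 W

123 kW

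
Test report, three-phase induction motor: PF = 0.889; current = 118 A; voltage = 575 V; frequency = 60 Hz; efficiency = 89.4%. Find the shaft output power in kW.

93.4 kW

P_in = √3·V·I·cosφ = 1.732 × 575 × 118 × 0.889 = 104472 W
P_out = η·P_in = 0.894 × 104472 = 93398 W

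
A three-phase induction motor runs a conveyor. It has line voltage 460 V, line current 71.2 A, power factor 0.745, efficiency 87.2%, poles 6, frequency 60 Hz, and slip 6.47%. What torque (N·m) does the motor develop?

314 N·m

P_in = √3·V·I·cosφ = 1.732 × 460 × 71.2 × 0.745 = 42261 W
P_out = η·P_in = 0.872 × 42261 = 36852 W
n_s = 120×60/6 = 1200 rpm; n = 1200×(1−0.0647) = 1122 rpm
ω = 2π×1122/60 = 117.5 rad/s
τ = P_out/ω = 36852/117.5 = 314 N·m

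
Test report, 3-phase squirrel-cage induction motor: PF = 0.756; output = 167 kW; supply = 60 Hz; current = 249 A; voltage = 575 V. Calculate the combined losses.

P_in = √3·V·I·cosφ = 1.732×575×249×0.756 = 187472 W
P_out = 167000 W
Losses = P_in − P_out = 187472 − 167000 = 20472 W

20.5 kW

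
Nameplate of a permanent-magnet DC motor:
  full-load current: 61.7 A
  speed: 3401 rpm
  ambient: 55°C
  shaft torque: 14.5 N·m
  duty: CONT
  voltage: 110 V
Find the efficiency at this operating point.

ω = 2π × 3401/60 = 356.2 rad/s; P_out = τω = 14.5 × 356.2 = 5165 W
P_in = V·I = 110 × 61.7 = 6787 W
η = P_out / P_in = 5165 / 6787 = 0.761 = 76.1%

76.1 %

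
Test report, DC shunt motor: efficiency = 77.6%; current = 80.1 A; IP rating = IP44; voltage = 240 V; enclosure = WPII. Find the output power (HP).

P_in = V·I = 240 × 80.1 = 19224 W
P_out = η·P_in = 0.776 × 19224 = 14918 W
= 14918/746 = 20 HP

20 HP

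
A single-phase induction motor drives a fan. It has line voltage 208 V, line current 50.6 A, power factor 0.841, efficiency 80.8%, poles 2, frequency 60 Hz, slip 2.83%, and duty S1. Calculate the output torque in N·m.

19.5 N·m

P_in = V·I·cosφ = 208 × 50.6 × 0.841 = 8851 W
P_out = η·P_in = 0.808 × 8851 = 7152 W
n_s = 120×60/2 = 3600 rpm; n = 3600×(1−0.0283) = 3498 rpm
ω = 2π×3498/60 = 366.3 rad/s
τ = P_out/ω = 7152/366.3 = 19.5 N·m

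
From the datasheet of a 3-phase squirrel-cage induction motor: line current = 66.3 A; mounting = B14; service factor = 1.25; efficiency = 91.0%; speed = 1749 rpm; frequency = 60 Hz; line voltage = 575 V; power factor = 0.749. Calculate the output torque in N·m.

246 N·m

P_in = √3·V·I·cosφ = 1.732 × 575 × 66.3 × 0.749 = 49455 W
P_out = η·P_in = 0.91 × 49455 = 45004 W
n = 1749 rpm
ω = 2π×1749/60 = 183.2 rad/s
τ = P_out/ω = 45004/183.2 = 246 N·m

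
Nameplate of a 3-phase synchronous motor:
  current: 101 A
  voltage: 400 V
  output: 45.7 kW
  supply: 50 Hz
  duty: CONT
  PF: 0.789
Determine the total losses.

9.51 kW

P_in = √3·V·I·cosφ = 1.732×400×101×0.789 = 55209 W
P_out = 45700 W
Losses = P_in − P_out = 55209 − 45700 = 9509 W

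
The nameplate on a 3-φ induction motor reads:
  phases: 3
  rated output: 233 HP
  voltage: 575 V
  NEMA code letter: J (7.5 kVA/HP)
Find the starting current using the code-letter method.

S_LR = 7.5 × 233 = 1747.5 kVA
I_LR = S_LR/(√3·V_L) = 1747500/(1.732×575) = 1750 A

1750 A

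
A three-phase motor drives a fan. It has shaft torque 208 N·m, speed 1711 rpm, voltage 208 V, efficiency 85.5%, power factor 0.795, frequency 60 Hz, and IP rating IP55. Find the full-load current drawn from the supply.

152 A

ω = 2π×1711/60 = 179.2 rad/s; P_out = τω = 208 × 179.2 = 37274 W
P_in = P_out / η = 37274 / 0.855 = 43595 W
I_L = P_in / (√3·V_L·cosφ) = 43595 / (1.732 × 208 × 0.795) = 152 A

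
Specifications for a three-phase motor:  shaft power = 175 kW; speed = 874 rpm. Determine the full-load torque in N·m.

1910 N·m

ω = 2π × 874/60 = 91.53 rad/s
τ = P/ω = 175000/91.53 = 1910 N·m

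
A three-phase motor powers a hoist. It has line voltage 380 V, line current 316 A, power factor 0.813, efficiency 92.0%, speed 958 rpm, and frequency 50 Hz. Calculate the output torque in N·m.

1550 N·m

P_in = √3·V·I·cosφ = 1.732 × 380 × 316 × 0.813 = 169087 W
P_out = η·P_in = 0.92 × 169087 = 155560 W
n = 958 rpm
ω = 2π×958/60 = 100.3 rad/s
τ = P_out/ω = 155560/100.3 = 1550 N·m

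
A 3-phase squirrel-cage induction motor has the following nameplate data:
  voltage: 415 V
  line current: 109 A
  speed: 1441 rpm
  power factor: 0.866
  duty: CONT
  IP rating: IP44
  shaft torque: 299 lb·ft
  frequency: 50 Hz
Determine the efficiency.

τ = 299 lb·ft × 1.356 = 405.4 N·m
ω = 2π × 1441/60 = 150.9 rad/s; P_out = τω = 405.4 × 150.9 = 61175 W
P_in = √3·V_L·I_L·cosφ = 1.732 × 415 × 109 × 0.866 = 67849 W
η = P_out / P_in = 61175 / 67849 = 0.902 = 90.2%

90.2 %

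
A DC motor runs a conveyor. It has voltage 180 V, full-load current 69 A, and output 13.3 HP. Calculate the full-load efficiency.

79.9 %

P_out = 13.3 × 746 = 9922 W
P_in = V·I = 180 × 69 = 12420 W
η = P_out / P_in = 9922 / 12420 = 0.799 = 79.9%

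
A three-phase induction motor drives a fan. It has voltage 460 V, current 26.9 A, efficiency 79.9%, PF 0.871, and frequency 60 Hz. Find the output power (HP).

20 HP

P_in = √3·V·I·cosφ = 1.732 × 460 × 26.9 × 0.871 = 18667 W
P_out = η·P_in = 0.799 × 18667 = 14915 W
= 14915/746 = 20 HP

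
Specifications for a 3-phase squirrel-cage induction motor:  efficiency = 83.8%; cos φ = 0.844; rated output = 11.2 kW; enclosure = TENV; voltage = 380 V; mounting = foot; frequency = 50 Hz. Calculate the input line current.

P_out = 11.2 kW = 11200 W
P_in = P_out / η = 11200 / 0.838 = 13365 W
I_L = P_in / (√3·V_L·cosφ) = 13365 / (1.732 × 380 × 0.844) = 24.1 A

24.1 A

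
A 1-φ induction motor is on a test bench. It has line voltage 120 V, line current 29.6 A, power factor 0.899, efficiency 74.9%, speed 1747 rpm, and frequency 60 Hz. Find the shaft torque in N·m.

P_in = V·I·cosφ = 120 × 29.6 × 0.899 = 3193 W
P_out = η·P_in = 0.749 × 3193 = 2392 W
n = 1747 rpm
ω = 2π×1747/60 = 182.9 rad/s
τ = P_out/ω = 2392/182.9 = 13.1 N·m

13.1 N·m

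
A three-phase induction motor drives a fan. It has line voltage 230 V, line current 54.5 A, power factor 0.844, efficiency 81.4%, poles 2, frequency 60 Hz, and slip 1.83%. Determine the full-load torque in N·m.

40.3 N·m

P_in = √3·V·I·cosφ = 1.732 × 230 × 54.5 × 0.844 = 18324 W
P_out = η·P_in = 0.814 × 18324 = 14916 W
n_s = 120×60/2 = 3600 rpm; n = 3600×(1−0.0183) = 3534 rpm
ω = 2π×3534/60 = 370.1 rad/s
τ = P_out/ω = 14916/370.1 = 40.3 N·m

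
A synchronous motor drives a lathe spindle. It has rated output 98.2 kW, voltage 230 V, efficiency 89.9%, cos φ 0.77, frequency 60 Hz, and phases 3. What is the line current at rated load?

356 A

P_out = 98.2 kW = 98200 W
P_in = P_out / η = 98200 / 0.899 = 109232 W
I_L = P_in / (√3·V_L·cosφ) = 109232 / (1.732 × 230 × 0.77) = 356 A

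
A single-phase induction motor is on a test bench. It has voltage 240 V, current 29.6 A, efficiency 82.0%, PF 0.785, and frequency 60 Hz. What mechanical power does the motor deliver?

P_in = V·I·cosφ = 240 × 29.6 × 0.785 = 5577 W
P_out = η·P_in = 0.82 × 5577 = 4573 W

4.57 kW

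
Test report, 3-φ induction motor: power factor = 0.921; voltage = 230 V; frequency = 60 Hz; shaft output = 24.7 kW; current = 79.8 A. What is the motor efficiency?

P_out = 24.7 kW = 24700 W
P_in = √3·V_L·I_L·cosφ = 1.732 × 230 × 79.8 × 0.921 = 29278 W
η = P_out / P_in = 24700 / 29278 = 0.844 = 84.4%

84.4 %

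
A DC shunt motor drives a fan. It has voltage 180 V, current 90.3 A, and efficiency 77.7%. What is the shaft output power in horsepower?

P_in = V·I = 180 × 90.3 = 16254 W
P_out = η·P_in = 0.777 × 16254 = 12629 W
= 12629/746 = 16.9 HP

16.9 HP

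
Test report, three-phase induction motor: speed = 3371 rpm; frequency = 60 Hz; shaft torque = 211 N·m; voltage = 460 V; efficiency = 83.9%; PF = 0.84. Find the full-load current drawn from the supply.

133 A

ω = 2π×3371/60 = 353 rad/s; P_out = τω = 211 × 353 = 74483 W
P_in = P_out / η = 74483 / 0.839 = 88776 W
I_L = P_in / (√3·V_L·cosφ) = 88776 / (1.732 × 460 × 0.84) = 133 A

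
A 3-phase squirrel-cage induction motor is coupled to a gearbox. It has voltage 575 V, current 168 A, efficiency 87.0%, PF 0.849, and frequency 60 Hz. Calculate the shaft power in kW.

124 kW

P_in = √3·V·I·cosφ = 1.732 × 575 × 168 × 0.849 = 142047 W
P_out = η·P_in = 0.87 × 142047 = 123581 W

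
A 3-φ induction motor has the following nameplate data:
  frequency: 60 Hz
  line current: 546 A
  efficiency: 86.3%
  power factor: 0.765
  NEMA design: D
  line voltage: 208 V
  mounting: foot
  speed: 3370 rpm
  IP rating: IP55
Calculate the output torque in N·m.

368 N·m

P_in = √3·V·I·cosφ = 1.732 × 208 × 546 × 0.765 = 150475 W
P_out = η·P_in = 0.863 × 150475 = 129860 W
n = 3370 rpm
ω = 2π×3370/60 = 352.9 rad/s
τ = P_out/ω = 129860/352.9 = 368 N·m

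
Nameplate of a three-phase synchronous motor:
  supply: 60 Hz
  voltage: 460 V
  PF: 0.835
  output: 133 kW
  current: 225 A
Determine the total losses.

P_in = √3·V·I·cosφ = 1.732×460×225×0.835 = 149684 W
P_out = 133000 W
Losses = P_in − P_out = 149684 − 133000 = 16684 W

16700 W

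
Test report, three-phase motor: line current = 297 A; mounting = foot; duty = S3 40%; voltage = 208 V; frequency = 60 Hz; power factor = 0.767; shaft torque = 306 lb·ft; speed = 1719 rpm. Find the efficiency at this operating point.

91.0 %

τ = 306 lb·ft × 1.356 = 414.9 N·m
ω = 2π × 1719/60 = 180 rad/s; P_out = τω = 414.9 × 180 = 74682 W
P_in = √3·V_L·I_L·cosφ = 1.732 × 208 × 297 × 0.767 = 82066 W
η = P_out / P_in = 74682 / 82066 = 0.910 = 91.0%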